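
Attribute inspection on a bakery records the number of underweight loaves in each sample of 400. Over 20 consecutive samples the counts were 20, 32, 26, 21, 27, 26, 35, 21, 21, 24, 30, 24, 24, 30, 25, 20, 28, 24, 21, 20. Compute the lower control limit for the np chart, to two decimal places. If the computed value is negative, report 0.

10.44

p̄ = Σdᵢ / (k·n) = 499 / (20 × 400) = 0.06237
LCL = np̄ − 3·√(np̄(1−p̄)) = 24.9500 − 3 × 4.8367 = 10.4399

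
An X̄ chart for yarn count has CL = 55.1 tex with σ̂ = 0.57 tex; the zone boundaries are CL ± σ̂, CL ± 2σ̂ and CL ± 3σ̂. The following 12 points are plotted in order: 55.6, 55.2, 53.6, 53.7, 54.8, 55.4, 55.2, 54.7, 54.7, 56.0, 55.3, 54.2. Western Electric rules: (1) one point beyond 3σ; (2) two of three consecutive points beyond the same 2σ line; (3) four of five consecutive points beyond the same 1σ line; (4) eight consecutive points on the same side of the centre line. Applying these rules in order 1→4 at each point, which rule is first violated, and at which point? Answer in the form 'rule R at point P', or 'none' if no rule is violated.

rule 2 at point 4

Zone of each point (C = within 1σ̂, B = 1σ̂–2σ̂, A = 2σ̂–3σ̂, * = beyond 3σ̂; sign = side of CL): 1:+C, 2:+C, 3:-A, 4:-A, 5:-C, 6:+C, 7:+C, 8:-C, 9:-C, 10:+B, 11:+C, 12:-B
Rule 2 (two of three consecutive points beyond the same 2σ limit) is satisfied at point 4.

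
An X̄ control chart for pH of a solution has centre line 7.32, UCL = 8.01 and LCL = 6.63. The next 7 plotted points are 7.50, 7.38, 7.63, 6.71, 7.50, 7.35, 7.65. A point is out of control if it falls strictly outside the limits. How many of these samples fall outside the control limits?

0

All 7 points lie within [6.63, 8.01].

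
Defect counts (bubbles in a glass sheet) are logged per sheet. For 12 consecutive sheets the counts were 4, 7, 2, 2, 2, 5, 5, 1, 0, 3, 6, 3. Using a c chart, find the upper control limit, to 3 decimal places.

c̄ = (4 + 7 + 2 + 2 + 2 + 5 + 5 + 1 + 0 + 3 + 6 + 3) / 12 = 40 / 12 = 3.3333
UCL = c̄ + 3√c̄ = 3.3333 + 3 × √3.3333 = 3.3333 + 3 × 1.8257 = 8.8106

8.811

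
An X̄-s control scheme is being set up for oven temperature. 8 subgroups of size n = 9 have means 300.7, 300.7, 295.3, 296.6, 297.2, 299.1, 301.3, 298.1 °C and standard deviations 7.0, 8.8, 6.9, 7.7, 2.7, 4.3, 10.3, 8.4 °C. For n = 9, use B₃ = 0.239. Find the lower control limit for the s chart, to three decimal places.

1.676

s̄ = (7.0 + 8.8 + 6.9 + 7.7 + 2.7 + 4.3 + 10.3 + 8.4) / 8 = 7.0125
LCL_s = B₃·s̄ = 0.239 × 7.0125 = 1.6760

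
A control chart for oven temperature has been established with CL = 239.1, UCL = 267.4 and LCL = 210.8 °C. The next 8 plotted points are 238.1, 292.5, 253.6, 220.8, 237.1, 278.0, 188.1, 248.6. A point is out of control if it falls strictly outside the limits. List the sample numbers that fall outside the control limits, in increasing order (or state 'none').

Compare each point to [210.8, 267.4]: sample 2 = 292.5 > UCL; sample 6 = 278.0 > UCL; sample 7 = 188.1 < LCL.

2, 6, 7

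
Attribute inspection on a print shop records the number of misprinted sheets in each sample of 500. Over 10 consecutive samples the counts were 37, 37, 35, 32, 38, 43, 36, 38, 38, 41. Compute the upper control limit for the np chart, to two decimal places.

55.17

p̄ = Σdᵢ / (k·n) = 375 / (10 × 500) = 0.07500
UCL = np̄ + 3·√(np̄(1−p̄)) = 37.5000 + 3 × √(37.5000×0.92500) = 37.5000 + 3 × 5.8896 = 55.1688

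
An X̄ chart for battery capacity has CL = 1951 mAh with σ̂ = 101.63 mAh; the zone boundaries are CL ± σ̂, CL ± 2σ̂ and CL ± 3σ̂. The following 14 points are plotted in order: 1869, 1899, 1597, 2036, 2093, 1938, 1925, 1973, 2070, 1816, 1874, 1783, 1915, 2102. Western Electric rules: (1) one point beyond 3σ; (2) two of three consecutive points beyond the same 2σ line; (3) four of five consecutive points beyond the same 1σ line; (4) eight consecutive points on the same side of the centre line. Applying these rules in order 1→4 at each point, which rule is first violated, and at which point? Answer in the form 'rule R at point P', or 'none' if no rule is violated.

rule 1 at point 3

Zone of each point (C = within 1σ̂, B = 1σ̂–2σ̂, A = 2σ̂–3σ̂, * = beyond 3σ̂; sign = side of CL): 1:-C, 2:-C, 3:-*, 4:+C, 5:+B, 6:-C, 7:-C, 8:+C, 9:+B, 10:-B, 11:-C, 12:-B, 13:-C, 14:+B
Rule 1 (one point beyond the 3σ limits) is satisfied at point 3.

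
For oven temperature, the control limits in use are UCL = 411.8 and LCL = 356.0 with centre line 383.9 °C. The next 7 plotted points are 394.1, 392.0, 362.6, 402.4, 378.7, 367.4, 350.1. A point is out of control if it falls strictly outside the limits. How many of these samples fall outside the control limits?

1

Compare each point to [356.0, 411.8]: sample 7 = 350.1 < LCL.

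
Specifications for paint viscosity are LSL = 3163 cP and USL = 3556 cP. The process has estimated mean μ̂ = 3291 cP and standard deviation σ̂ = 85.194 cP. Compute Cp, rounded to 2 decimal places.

0.77

Cp = (USL − LSL) / (6σ̂) = (3556 − 3163) / (6 × 85.194) = 393.0000 / 511.1640 = 0.7688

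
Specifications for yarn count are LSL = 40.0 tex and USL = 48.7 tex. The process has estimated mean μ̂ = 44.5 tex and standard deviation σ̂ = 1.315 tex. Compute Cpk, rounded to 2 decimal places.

1.06

Cpu = (USL − μ̂) / (3σ̂) = (48.7 − 44.5) / (3 × 1.315) = 1.0646; Cpl = (μ̂ − LSL) / (3σ̂) = (44.5 − 40.0) / (3 × 1.315) = 1.1407; Cpk = min(Cpu, Cpl) = 1.0646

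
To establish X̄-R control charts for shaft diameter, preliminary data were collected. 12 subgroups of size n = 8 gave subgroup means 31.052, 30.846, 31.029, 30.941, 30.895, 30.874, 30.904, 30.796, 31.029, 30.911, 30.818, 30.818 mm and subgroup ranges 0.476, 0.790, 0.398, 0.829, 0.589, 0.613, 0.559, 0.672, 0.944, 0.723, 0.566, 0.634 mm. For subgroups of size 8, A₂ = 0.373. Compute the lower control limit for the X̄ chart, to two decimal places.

30.67

X̄̄ = (31.052 + 30.846 + 31.029 + 30.941 + 30.895 + 30.874 + 30.904 + 30.796 + 31.029 + 30.911 + 30.818 + 30.818) / 12 = 370.9130 / 12 = 30.9094
R̄ = (0.476 + 0.790 + 0.398 + 0.829 + 0.589 + 0.613 + 0.559 + 0.672 + 0.944 + 0.723 + 0.566 + 0.634) / 12 = 7.7930 / 12 = 0.6494
LCL = X̄̄ − A₂·R̄ = 30.9094 − 0.373 × 0.6494 = 30.6672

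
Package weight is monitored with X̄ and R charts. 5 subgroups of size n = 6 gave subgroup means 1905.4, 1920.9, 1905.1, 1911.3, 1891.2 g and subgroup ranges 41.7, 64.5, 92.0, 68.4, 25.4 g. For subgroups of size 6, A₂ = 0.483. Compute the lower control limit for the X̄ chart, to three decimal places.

1878.573

X̄̄ = (1905.4 + 1920.9 + 1905.1 + 1911.3 + 1891.2) / 5 = 9533.9000 / 5 = 1906.7800
R̄ = (41.7 + 64.5 + 92.0 + 68.4 + 25.4) / 5 = 292.0000 / 5 = 58.4000
LCL = X̄̄ − A₂·R̄ = 1906.7800 − 0.483 × 58.4000 = 1878.5728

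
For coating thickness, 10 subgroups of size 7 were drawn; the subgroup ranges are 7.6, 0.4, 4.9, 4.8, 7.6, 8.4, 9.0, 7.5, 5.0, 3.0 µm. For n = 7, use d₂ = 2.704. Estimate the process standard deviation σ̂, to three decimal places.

2.152

R̄ = (7.6 + 0.4 + 4.9 + 4.8 + 7.6 + 8.4 + 9.0 + 7.5 + 5.0 + 3.0) / 10 = 5.8200
σ̂ = R̄ / d₂ = 5.8200 / 2.704 = 2.1524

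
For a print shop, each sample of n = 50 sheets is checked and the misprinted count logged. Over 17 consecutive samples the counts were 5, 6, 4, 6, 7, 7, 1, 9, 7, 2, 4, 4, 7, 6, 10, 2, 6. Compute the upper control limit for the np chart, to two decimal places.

12.09

p̄ = Σdᵢ / (k·n) = 93 / (17 × 50) = 0.10941
UCL = np̄ + 3·√(np̄(1−p̄)) = 5.4706 + 3 × √(5.4706×0.89059) = 5.4706 + 3 × 2.2073 = 12.0924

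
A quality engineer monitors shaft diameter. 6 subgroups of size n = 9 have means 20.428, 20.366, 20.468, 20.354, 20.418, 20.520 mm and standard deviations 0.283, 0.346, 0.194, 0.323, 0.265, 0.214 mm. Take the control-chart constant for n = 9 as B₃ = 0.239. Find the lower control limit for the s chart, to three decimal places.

0.065

s̄ = (0.283 + 0.346 + 0.194 + 0.323 + 0.265 + 0.214) / 6 = 0.2708
LCL_s = B₃·s̄ = 0.239 × 0.2708 = 0.0647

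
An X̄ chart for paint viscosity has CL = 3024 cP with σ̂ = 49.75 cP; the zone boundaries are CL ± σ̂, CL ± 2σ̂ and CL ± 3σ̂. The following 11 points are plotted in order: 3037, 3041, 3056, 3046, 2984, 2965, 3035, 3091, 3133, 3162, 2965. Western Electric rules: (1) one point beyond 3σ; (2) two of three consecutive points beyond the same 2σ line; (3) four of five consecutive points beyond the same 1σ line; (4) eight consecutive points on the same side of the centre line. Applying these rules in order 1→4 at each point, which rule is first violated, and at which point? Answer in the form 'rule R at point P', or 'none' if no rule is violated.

Zone of each point (C = within 1σ̂, B = 1σ̂–2σ̂, A = 2σ̂–3σ̂, * = beyond 3σ̂; sign = side of CL): 1:+C, 2:+C, 3:+C, 4:+C, 5:-C, 6:-B, 7:+C, 8:+B, 9:+A, 10:+A, 11:-B
Rule 2 (two of three consecutive points beyond the same 2σ limit) is satisfied at point 10.

rule 2 at point 10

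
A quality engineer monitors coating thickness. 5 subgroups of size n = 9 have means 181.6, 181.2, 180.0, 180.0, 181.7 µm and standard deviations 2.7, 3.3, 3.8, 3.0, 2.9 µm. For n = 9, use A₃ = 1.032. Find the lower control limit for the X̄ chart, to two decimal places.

177.66

X̄̄ = (181.6 + 181.2 + 180.0 + 180.0 + 181.7) / 5 = 180.9000
s̄ = (2.7 + 3.3 + 3.8 + 3.0 + 2.9) / 5 = 3.1400
LCL = X̄̄ − A₃·s̄ = 180.9000 − 1.032 × 3.1400 = 177.6595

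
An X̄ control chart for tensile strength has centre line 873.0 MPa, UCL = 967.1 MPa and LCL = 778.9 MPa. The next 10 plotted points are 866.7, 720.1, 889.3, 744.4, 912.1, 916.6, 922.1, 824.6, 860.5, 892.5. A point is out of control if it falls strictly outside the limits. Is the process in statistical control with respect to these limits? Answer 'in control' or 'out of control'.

out of control

Compare each point to [778.9, 967.1]: sample 2 = 720.1 < LCL; sample 4 = 744.4 < LCL.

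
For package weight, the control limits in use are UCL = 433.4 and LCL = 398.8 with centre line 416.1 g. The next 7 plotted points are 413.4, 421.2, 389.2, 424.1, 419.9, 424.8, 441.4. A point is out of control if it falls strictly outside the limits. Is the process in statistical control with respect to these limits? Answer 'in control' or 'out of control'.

out of control

Compare each point to [398.8, 433.4]: sample 3 = 389.2 < LCL; sample 7 = 441.4 > UCL.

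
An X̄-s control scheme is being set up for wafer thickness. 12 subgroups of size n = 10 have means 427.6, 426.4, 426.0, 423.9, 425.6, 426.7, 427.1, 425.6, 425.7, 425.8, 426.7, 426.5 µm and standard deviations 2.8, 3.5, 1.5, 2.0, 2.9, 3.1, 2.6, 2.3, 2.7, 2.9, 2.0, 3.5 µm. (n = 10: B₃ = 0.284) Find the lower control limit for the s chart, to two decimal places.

0.75

s̄ = (2.8 + 3.5 + 1.5 + 2.0 + 2.9 + 3.1 + 2.6 + 2.3 + 2.7 + 2.9 + 2.0 + 3.5) / 12 = 2.6500
LCL_s = B₃·s̄ = 0.284 × 2.6500 = 0.7526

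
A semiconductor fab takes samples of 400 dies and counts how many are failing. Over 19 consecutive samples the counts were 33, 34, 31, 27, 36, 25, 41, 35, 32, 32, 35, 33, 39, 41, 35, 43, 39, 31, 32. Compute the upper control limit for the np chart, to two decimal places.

p̄ = Σdᵢ / (k·n) = 654 / (19 × 400) = 0.08605
UCL = np̄ + 3·√(np̄(1−p̄)) = 34.4211 + 3 × √(34.4211×0.91395) = 34.4211 + 3 × 5.6088 = 51.2476

51.25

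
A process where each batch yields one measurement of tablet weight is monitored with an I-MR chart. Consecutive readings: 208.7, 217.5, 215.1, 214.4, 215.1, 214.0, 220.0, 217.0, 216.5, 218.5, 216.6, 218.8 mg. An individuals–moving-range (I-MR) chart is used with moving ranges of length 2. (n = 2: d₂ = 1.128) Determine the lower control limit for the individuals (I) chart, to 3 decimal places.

208.933

X̄ = (208.7 + 217.5 + 215.1 + 214.4 + 215.1 + 214.0 + 220.0 + 217.0 + 216.5 + 218.5 + 216.6 + 218.8) / 12 = 216.0167
Moving ranges: 8.8, 2.4, 0.7, 0.7, 1.1, 6.0, 3.0, 0.5, 2.0, 1.9, 2.2; M̄R̄ = 29.3000 / 11 = 2.6636
LCL = X̄ − 3·M̄R̄/d₂ = 216.0167 − 3 × 2.6636 / 1.128 = 208.9325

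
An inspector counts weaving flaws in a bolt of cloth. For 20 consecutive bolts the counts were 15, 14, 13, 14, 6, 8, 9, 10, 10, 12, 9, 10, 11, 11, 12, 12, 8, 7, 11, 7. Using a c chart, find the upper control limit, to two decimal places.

c̄ = (15 + 14 + 13 + 14 + 6 + 8 + 9 + 10 + 10 + 12 + 9 + 10 + 11 + 11 + 12 + 12 + 8 + 7 + 11 + 7) / 20 = 209 / 20 = 10.4500
UCL = c̄ + 3√c̄ = 10.4500 + 3 × √10.4500 = 10.4500 + 3 × 3.2326 = 20.1479

20.15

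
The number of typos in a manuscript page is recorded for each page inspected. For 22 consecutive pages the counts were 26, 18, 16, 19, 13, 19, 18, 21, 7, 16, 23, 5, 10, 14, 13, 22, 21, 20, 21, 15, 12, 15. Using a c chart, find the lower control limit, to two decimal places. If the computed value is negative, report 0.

4.34

c̄ = (26 + 18 + 16 + 19 + 13 + 19 + 18 + 21 + 7 + 16 + 23 + 5 + 10 + 14 + 13 + 22 + 21 + 20 + 21 + 15 + 12 + 15) / 22 = 364 / 22 = 16.5455
LCL = c̄ − 3√c̄ = 16.5455 − 3 × 4.0676 = 4.3426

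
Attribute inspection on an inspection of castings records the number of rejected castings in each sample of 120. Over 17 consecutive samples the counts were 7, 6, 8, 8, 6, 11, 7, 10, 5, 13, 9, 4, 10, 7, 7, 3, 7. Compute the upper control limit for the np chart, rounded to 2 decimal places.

15.50

p̄ = Σdᵢ / (k·n) = 128 / (17 × 120) = 0.06275
UCL = np̄ + 3·√(np̄(1−p̄)) = 7.5294 + 3 × √(7.5294×0.93725) = 7.5294 + 3 × 2.6565 = 15.4989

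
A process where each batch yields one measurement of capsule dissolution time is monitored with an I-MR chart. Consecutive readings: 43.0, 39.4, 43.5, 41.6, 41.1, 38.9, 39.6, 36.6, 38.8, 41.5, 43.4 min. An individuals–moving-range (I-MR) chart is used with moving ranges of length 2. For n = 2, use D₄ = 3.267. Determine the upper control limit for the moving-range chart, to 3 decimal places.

Moving ranges: 3.6, 4.1, 1.9, 0.5, 2.2, 0.7, 3.0, 2.2, 2.7, 1.9; M̄R̄ = 22.8000 / 10 = 2.2800
UCL_MR = D₄·M̄R̄ = 3.267 × 2.2800 = 7.4488

7.449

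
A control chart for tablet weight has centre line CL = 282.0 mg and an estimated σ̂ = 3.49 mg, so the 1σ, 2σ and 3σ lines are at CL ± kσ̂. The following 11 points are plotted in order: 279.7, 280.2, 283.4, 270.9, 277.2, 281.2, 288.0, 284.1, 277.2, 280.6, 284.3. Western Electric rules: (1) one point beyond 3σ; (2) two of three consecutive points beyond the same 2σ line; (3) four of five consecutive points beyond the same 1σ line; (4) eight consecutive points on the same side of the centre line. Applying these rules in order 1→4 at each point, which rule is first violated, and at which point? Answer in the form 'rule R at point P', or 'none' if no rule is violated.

Zone of each point (C = within 1σ̂, B = 1σ̂–2σ̂, A = 2σ̂–3σ̂, * = beyond 3σ̂; sign = side of CL): 1:-C, 2:-C, 3:+C, 4:-*, 5:-B, 6:-C, 7:+B, 8:+C, 9:-B, 10:-C, 11:+C
Rule 1 (one point beyond the 3σ limits) is satisfied at point 4.

rule 1 at point 4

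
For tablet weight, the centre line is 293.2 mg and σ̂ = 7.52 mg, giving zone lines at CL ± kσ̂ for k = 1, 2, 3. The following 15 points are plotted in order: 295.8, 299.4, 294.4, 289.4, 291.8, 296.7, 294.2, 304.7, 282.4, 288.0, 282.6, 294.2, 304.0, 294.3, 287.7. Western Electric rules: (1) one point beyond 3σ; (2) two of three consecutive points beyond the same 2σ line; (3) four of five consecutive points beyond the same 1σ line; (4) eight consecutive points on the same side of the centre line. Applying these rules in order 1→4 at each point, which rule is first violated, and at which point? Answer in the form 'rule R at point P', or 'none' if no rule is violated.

Zone of each point (C = within 1σ̂, B = 1σ̂–2σ̂, A = 2σ̂–3σ̂, * = beyond 3σ̂; sign = side of CL): 1:+C, 2:+C, 3:+C, 4:-C, 5:-C, 6:+C, 7:+C, 8:+B, 9:-B, 10:-C, 11:-B, 12:+C, 13:+B, 14:+C, 15:-C
No rule fires across all 15 points.

none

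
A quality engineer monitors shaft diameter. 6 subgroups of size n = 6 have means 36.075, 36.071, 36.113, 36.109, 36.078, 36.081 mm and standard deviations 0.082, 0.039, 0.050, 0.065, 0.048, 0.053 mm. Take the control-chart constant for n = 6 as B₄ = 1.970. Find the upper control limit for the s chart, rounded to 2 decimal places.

0.11

s̄ = (0.082 + 0.039 + 0.050 + 0.065 + 0.048 + 0.053) / 6 = 0.0562
UCL_s = B₄·s̄ = 1.970 × 0.0562 = 0.1106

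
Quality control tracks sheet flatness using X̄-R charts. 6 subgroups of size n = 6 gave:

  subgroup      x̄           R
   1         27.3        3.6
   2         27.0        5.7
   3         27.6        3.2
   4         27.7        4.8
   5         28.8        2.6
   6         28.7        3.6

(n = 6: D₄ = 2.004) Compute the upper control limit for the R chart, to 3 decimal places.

R̄ = (3.6 + 5.7 + 3.2 + 4.8 + 2.6 + 3.6) / 6 = 23.5000 / 6 = 3.9167
UCL_R = D₄·R̄ = 2.004 × 3.9167 = 7.8490

7.849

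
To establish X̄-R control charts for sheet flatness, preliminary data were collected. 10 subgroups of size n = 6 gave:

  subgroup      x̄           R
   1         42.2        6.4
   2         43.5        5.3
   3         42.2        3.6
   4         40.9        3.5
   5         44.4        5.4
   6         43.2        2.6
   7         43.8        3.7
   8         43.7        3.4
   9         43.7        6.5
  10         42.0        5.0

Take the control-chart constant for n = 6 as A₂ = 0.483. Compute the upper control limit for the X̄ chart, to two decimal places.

X̄̄ = (42.2 + 43.5 + 42.2 + 40.9 + 44.4 + 43.2 + 43.8 + 43.7 + 43.7 + 42.0) / 10 = 429.6000 / 10 = 42.9600
R̄ = (6.4 + 5.3 + 3.6 + 3.5 + 5.4 + 2.6 + 3.7 + 3.4 + 6.5 + 5.0) / 10 = 45.4000 / 10 = 4.5400
UCL = X̄̄ + A₂·R̄ = 42.9600 + 0.483 × 4.5400 = 45.1528

45.15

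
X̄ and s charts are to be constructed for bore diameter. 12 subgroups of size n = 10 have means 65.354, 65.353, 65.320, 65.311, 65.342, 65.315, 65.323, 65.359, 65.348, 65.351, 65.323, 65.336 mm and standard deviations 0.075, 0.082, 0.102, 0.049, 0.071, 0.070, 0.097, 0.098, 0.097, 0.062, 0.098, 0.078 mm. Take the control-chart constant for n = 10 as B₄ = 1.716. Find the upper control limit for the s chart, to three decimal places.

s̄ = (0.075 + 0.082 + 0.102 + 0.049 + 0.071 + 0.070 + 0.097 + 0.098 + 0.097 + 0.062 + 0.098 + 0.078) / 12 = 0.0816
UCL_s = B₄·s̄ = 1.716 × 0.0816 = 0.1400

0.140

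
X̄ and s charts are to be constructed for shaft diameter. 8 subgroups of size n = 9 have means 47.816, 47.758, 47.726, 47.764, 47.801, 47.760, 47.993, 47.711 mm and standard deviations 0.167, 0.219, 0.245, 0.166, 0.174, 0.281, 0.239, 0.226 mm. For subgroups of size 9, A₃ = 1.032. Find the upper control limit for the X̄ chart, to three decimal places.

48.013

X̄̄ = (47.816 + 47.758 + 47.726 + 47.764 + 47.801 + 47.760 + 47.993 + 47.711) / 8 = 47.7911
s̄ = (0.167 + 0.219 + 0.245 + 0.166 + 0.174 + 0.281 + 0.239 + 0.226) / 8 = 0.2146
UCL = X̄̄ + A₃·s̄ = 47.7911 + 1.032 × 0.2146 = 48.0126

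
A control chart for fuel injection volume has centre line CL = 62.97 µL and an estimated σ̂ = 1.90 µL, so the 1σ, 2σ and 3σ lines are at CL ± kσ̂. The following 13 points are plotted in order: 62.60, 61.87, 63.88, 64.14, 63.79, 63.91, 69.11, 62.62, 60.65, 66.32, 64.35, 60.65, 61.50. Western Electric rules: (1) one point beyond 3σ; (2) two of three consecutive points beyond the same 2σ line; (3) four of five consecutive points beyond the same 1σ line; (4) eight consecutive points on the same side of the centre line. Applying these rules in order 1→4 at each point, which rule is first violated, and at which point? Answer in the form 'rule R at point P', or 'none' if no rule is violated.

Zone of each point (C = within 1σ̂, B = 1σ̂–2σ̂, A = 2σ̂–3σ̂, * = beyond 3σ̂; sign = side of CL): 1:-C, 2:-C, 3:+C, 4:+C, 5:+C, 6:+C, 7:+*, 8:-C, 9:-B, 10:+B, 11:+C, 12:-B, 13:-C
Rule 1 (one point beyond the 3σ limits) is satisfied at point 7.

rule 1 at point 7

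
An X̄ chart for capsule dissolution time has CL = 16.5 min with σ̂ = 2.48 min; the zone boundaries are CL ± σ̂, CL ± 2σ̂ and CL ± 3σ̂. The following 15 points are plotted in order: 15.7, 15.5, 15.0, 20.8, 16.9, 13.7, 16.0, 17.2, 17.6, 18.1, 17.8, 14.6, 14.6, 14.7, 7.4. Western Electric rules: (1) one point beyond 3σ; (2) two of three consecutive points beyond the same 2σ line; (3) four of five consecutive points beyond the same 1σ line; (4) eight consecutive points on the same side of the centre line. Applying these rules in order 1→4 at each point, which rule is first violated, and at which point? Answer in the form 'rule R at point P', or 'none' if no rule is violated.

Zone of each point (C = within 1σ̂, B = 1σ̂–2σ̂, A = 2σ̂–3σ̂, * = beyond 3σ̂; sign = side of CL): 1:-C, 2:-C, 3:-C, 4:+B, 5:+C, 6:-B, 7:-C, 8:+C, 9:+C, 10:+C, 11:+C, 12:-C, 13:-C, 14:-C, 15:-*
Rule 1 (one point beyond the 3σ limits) is satisfied at point 15.

rule 1 at point 15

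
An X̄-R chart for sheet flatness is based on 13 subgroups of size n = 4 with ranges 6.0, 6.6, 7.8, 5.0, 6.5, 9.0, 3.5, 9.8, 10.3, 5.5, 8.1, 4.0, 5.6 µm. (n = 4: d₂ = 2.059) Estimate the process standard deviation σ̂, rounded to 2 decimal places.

3.28

R̄ = (6.0 + 6.6 + 7.8 + 5.0 + 6.5 + 9.0 + 3.5 + 9.8 + 10.3 + 5.5 + 8.1 + 4.0 + 5.6) / 13 = 6.7462
σ̂ = R̄ / d₂ = 6.7462 / 2.059 = 3.2764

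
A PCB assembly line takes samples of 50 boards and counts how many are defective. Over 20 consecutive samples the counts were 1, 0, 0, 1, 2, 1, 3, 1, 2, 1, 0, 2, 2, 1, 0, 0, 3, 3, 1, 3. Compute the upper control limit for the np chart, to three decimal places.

4.788

p̄ = Σdᵢ / (k·n) = 27 / (20 × 50) = 0.02700
UCL = np̄ + 3·√(np̄(1−p̄)) = 1.3500 + 3 × √(1.3500×0.97300) = 1.3500 + 3 × 1.1461 = 4.7883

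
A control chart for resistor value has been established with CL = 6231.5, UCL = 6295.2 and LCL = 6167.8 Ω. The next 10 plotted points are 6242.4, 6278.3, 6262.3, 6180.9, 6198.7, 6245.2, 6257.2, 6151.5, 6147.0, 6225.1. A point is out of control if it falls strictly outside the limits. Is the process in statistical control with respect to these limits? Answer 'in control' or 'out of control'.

out of control

Compare each point to [6167.8, 6295.2]: sample 8 = 6151.5 < LCL; sample 9 = 6147.0 < LCL.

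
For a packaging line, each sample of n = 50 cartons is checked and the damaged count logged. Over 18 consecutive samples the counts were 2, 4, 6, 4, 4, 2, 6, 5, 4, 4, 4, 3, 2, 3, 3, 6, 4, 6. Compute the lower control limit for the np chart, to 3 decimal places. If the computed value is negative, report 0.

p̄ = Σdᵢ / (k·n) = 72 / (18 × 50) = 0.08000
LCL = np̄ − 3·√(np̄(1−p̄)) = 4.0000 − 3 × 1.9183 = -1.7550 → 0 (negative, so LCL = 0)

0.000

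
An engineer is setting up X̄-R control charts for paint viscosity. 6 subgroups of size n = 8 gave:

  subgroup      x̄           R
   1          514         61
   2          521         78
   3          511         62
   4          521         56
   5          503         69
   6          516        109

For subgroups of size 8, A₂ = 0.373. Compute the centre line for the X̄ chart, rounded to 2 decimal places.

X̄̄ = (514 + 521 + 511 + 521 + 503 + 516) / 6 = 3086.0000 / 6 = 514.3333
CL = X̄̄ = 514.3333

514.33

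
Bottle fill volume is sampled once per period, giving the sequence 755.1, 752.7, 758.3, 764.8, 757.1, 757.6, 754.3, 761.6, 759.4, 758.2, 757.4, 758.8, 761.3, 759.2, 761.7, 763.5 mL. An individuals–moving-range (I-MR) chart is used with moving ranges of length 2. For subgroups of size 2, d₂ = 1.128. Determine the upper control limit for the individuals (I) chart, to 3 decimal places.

X̄ = (755.1 + 752.7 + 758.3 + 764.8 + 757.1 + 757.6 + 754.3 + 761.6 + 759.4 + 758.2 + 757.4 + 758.8 + 761.3 + 759.2 + 761.7 + 763.5) / 16 = 758.8125
Moving ranges: 2.4, 5.6, 6.5, 7.7, 0.5, 3.3, 7.3, 2.2, 1.2, 0.8, 1.4, 2.5, 2.1, 2.5, 1.8; M̄R̄ = 47.8000 / 15 = 3.1867
UCL = X̄ + 3·M̄R̄/d₂ = 758.8125 + 3 × 3.1867 / 1.128 = 767.2877

767.288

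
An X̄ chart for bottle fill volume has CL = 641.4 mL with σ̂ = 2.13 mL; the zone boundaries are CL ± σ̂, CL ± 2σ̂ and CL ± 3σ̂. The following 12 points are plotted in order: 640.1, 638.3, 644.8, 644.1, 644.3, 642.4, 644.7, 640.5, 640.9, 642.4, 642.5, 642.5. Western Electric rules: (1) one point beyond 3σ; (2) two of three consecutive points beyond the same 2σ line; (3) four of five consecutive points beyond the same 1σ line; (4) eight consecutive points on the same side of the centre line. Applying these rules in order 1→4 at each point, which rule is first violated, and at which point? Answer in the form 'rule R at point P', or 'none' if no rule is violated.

Zone of each point (C = within 1σ̂, B = 1σ̂–2σ̂, A = 2σ̂–3σ̂, * = beyond 3σ̂; sign = side of CL): 1:-C, 2:-B, 3:+B, 4:+B, 5:+B, 6:+C, 7:+B, 8:-C, 9:-C, 10:+C, 11:+C, 12:+C
Rule 3 (four of five consecutive points beyond the same 1σ limit) is satisfied at point 7.

rule 3 at point 7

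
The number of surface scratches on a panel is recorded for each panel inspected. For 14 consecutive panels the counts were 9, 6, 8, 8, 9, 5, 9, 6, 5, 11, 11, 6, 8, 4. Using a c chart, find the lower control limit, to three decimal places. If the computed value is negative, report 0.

0.000

c̄ = (9 + 6 + 8 + 8 + 9 + 5 + 9 + 6 + 5 + 11 + 11 + 6 + 8 + 4) / 14 = 105 / 14 = 7.5000
LCL = c̄ − 3√c̄ = 7.5000 − 3 × 2.7386 = -0.7158 → 0 (cannot be negative)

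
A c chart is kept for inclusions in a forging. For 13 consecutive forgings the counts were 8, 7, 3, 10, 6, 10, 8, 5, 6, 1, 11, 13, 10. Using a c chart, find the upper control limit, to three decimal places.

c̄ = (8 + 7 + 3 + 10 + 6 + 10 + 8 + 5 + 6 + 1 + 11 + 13 + 10) / 13 = 98 / 13 = 7.5385
UCL = c̄ + 3√c̄ = 7.5385 + 3 × √7.5385 = 7.5385 + 3 × 2.7456 = 15.7753

15.775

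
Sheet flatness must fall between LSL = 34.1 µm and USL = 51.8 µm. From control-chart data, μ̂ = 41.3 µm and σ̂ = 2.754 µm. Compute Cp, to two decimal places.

Cp = (USL − LSL) / (6σ̂) = (51.8 − 34.1) / (6 × 2.754) = 17.7000 / 16.5240 = 1.0712

1.07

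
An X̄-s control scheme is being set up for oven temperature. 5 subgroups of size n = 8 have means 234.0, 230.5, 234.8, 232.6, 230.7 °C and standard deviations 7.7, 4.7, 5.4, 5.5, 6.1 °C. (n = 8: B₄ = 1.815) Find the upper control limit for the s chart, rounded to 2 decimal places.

10.67

s̄ = (7.7 + 4.7 + 5.4 + 5.5 + 6.1) / 5 = 5.8800
UCL_s = B₄·s̄ = 1.815 × 5.8800 = 10.6722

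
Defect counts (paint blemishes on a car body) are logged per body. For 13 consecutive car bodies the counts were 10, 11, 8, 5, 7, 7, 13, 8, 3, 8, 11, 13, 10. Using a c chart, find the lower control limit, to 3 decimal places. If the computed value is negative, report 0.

0.000

c̄ = (10 + 11 + 8 + 5 + 7 + 7 + 13 + 8 + 3 + 8 + 11 + 13 + 10) / 13 = 114 / 13 = 8.7692
LCL = c̄ − 3√c̄ = 8.7692 − 3 × 2.9613 = -0.1146 → 0 (cannot be negative)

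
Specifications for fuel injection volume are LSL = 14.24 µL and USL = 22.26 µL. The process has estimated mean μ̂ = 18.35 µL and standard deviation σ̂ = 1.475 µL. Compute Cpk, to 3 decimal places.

0.884

Cpu = (USL − μ̂) / (3σ̂) = (22.26 − 18.35) / (3 × 1.475) = 0.8836; Cpl = (μ̂ − LSL) / (3σ̂) = (18.35 − 14.24) / (3 × 1.475) = 0.9288; Cpk = min(Cpu, Cpl) = 0.8836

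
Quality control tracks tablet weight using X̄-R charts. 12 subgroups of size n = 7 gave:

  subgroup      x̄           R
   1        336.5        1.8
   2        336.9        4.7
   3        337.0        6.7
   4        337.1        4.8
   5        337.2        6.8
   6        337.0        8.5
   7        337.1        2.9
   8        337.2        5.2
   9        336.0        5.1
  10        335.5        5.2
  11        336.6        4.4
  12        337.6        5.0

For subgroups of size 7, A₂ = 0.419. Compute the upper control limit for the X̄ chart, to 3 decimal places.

X̄̄ = (336.5 + 336.9 + 337.0 + 337.1 + 337.2 + 337.0 + 337.1 + 337.2 + 336.0 + 335.5 + 336.6 + 337.6) / 12 = 4041.7000 / 12 = 336.8083
R̄ = (1.8 + 4.7 + 6.7 + 4.8 + 6.8 + 8.5 + 2.9 + 5.2 + 5.1 + 5.2 + 4.4 + 5.0) / 12 = 61.1000 / 12 = 5.0917
UCL = X̄̄ + A₂·R̄ = 336.8083 + 0.419 × 5.0917 = 338.9417

338.942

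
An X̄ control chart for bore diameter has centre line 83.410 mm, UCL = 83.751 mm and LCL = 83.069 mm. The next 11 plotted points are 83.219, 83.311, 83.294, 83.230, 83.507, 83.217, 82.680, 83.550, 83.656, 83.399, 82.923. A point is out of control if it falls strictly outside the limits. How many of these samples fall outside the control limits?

2

Compare each point to [83.069, 83.751]: sample 7 = 82.680 < LCL; sample 11 = 82.923 < LCL.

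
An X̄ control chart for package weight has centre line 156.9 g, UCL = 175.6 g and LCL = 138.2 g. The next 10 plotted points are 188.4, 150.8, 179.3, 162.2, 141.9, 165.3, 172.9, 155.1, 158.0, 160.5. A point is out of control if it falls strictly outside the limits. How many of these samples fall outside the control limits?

Compare each point to [138.2, 175.6]: sample 1 = 188.4 > UCL; sample 3 = 179.3 > UCL.

2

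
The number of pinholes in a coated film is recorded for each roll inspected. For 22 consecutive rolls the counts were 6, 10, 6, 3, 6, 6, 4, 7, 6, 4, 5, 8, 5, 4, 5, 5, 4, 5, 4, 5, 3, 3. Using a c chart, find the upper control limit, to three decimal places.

12.011

c̄ = (6 + 10 + 6 + 3 + 6 + 6 + 4 + 7 + 6 + 4 + 5 + 8 + 5 + 4 + 5 + 5 + 4 + 5 + 4 + 5 + 3 + 3) / 22 = 114 / 22 = 5.1818
UCL = c̄ + 3√c̄ = 5.1818 + 3 × √5.1818 = 5.1818 + 3 × 2.2764 = 12.0109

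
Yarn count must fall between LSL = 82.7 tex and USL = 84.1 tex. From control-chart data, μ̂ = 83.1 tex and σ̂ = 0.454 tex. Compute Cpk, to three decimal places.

Cpu = (USL − μ̂) / (3σ̂) = (84.1 − 83.1) / (3 × 0.454) = 0.7342; Cpl = (μ̂ − LSL) / (3σ̂) = (83.1 − 82.7) / (3 × 0.454) = 0.2937; Cpk = min(Cpu, Cpl) = 0.2937

0.294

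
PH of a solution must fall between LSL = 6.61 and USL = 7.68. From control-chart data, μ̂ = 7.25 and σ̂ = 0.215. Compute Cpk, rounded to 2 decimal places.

0.67

Cpu = (USL − μ̂) / (3σ̂) = (7.68 − 7.25) / (3 × 0.215) = 0.6667; Cpl = (μ̂ − LSL) / (3σ̂) = (7.25 − 6.61) / (3 × 0.215) = 0.9922; Cpk = min(Cpu, Cpl) = 0.6667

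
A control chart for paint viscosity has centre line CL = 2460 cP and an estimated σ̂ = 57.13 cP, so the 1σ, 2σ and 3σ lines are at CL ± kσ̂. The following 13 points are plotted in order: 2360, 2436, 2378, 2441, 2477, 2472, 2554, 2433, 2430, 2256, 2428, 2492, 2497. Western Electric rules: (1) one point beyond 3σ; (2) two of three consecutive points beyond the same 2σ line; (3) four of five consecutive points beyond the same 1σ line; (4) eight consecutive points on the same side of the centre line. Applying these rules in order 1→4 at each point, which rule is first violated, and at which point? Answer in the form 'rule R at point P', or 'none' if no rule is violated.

Zone of each point (C = within 1σ̂, B = 1σ̂–2σ̂, A = 2σ̂–3σ̂, * = beyond 3σ̂; sign = side of CL): 1:-B, 2:-C, 3:-B, 4:-C, 5:+C, 6:+C, 7:+B, 8:-C, 9:-C, 10:-*, 11:-C, 12:+C, 13:+C
Rule 1 (one point beyond the 3σ limits) is satisfied at point 10.

rule 1 at point 10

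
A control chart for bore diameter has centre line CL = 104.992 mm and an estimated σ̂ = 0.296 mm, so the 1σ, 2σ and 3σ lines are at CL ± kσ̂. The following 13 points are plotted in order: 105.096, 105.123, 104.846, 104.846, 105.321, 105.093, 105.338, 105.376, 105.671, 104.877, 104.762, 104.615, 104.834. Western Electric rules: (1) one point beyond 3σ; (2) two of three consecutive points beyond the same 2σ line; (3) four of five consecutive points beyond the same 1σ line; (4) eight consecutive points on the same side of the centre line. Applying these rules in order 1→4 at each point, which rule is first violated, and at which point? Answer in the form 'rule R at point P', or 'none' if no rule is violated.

Zone of each point (C = within 1σ̂, B = 1σ̂–2σ̂, A = 2σ̂–3σ̂, * = beyond 3σ̂; sign = side of CL): 1:+C, 2:+C, 3:-C, 4:-C, 5:+B, 6:+C, 7:+B, 8:+B, 9:+A, 10:-C, 11:-C, 12:-B, 13:-C
Rule 3 (four of five consecutive points beyond the same 1σ limit) is satisfied at point 9.

rule 3 at point 9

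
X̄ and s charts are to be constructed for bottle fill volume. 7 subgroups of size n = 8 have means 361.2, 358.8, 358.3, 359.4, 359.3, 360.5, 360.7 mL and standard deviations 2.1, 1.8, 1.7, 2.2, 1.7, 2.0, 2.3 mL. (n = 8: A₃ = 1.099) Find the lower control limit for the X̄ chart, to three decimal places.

X̄̄ = (361.2 + 358.8 + 358.3 + 359.4 + 359.3 + 360.5 + 360.7) / 7 = 359.7429
s̄ = (2.1 + 1.8 + 1.7 + 2.2 + 1.7 + 2.0 + 2.3) / 7 = 1.9714
LCL = X̄̄ − A₃·s̄ = 359.7429 − 1.099 × 1.9714 = 357.5763

357.576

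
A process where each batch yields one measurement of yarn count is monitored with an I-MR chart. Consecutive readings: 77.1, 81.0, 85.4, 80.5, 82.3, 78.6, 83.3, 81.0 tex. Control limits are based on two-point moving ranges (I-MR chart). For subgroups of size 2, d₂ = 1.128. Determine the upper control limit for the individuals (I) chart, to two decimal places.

X̄ = (77.1 + 81.0 + 85.4 + 80.5 + 82.3 + 78.6 + 83.3 + 81.0) / 8 = 81.1500
Moving ranges: 3.9, 4.4, 4.9, 1.8, 3.7, 4.7, 2.3; M̄R̄ = 25.7000 / 7 = 3.6714
UCL = X̄ + 3·M̄R̄/d₂ = 81.1500 + 3 × 3.6714 / 1.128 = 90.9144

90.91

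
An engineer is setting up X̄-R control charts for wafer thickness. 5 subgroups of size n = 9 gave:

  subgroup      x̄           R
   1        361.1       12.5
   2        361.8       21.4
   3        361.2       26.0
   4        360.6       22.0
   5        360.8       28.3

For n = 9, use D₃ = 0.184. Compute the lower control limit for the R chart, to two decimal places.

4.06

R̄ = (12.5 + 21.4 + 26.0 + 22.0 + 28.3) / 5 = 110.2000 / 5 = 22.0400
LCL_R = D₃·R̄ = 0.184 × 22.0400 = 4.0554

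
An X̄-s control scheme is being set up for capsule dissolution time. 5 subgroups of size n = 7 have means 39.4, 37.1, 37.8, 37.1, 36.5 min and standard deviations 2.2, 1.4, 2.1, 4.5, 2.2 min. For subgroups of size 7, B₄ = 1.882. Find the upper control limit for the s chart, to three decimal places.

4.667

s̄ = (2.2 + 1.4 + 2.1 + 4.5 + 2.2) / 5 = 2.4800
UCL_s = B₄·s̄ = 1.882 × 2.4800 = 4.6674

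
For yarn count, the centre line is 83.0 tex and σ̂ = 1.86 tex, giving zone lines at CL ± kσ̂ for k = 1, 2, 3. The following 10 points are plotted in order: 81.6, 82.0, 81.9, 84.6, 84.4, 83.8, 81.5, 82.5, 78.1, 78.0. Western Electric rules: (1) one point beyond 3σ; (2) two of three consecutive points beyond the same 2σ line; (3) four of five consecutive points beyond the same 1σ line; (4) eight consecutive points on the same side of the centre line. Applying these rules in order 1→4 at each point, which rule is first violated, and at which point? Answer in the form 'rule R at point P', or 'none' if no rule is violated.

rule 2 at point 10

Zone of each point (C = within 1σ̂, B = 1σ̂–2σ̂, A = 2σ̂–3σ̂, * = beyond 3σ̂; sign = side of CL): 1:-C, 2:-C, 3:-C, 4:+C, 5:+C, 6:+C, 7:-C, 8:-C, 9:-A, 10:-A
Rule 2 (two of three consecutive points beyond the same 2σ limit) is satisfied at point 10.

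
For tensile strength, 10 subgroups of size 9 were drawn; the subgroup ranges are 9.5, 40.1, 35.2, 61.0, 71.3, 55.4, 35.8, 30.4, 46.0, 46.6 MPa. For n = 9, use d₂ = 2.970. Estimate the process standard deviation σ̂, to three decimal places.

14.522

R̄ = (9.5 + 40.1 + 35.2 + 61.0 + 71.3 + 55.4 + 35.8 + 30.4 + 46.0 + 46.6) / 10 = 43.1300
σ̂ = R̄ / d₂ = 43.1300 / 2.970 = 14.5219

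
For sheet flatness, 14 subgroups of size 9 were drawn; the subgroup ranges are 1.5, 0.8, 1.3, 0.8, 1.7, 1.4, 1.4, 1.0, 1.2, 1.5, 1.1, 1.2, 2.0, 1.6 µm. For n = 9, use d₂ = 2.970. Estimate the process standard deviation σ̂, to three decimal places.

R̄ = (1.5 + 0.8 + 1.3 + 0.8 + 1.7 + 1.4 + 1.4 + 1.0 + 1.2 + 1.5 + 1.1 + 1.2 + 2.0 + 1.6) / 14 = 1.3214
σ̂ = R̄ / d₂ = 1.3214 / 2.970 = 0.4449

0.445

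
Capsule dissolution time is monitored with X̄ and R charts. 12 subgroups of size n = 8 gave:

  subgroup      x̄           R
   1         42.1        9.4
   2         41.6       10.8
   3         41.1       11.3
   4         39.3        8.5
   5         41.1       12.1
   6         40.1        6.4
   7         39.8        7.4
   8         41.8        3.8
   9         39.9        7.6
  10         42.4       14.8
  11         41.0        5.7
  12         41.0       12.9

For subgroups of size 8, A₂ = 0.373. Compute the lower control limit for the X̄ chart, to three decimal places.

37.492

X̄̄ = (42.1 + 41.6 + 41.1 + 39.3 + 41.1 + 40.1 + 39.8 + 41.8 + 39.9 + 42.4 + 41.0 + 41.0) / 12 = 491.2000 / 12 = 40.9333
R̄ = (9.4 + 10.8 + 11.3 + 8.5 + 12.1 + 6.4 + 7.4 + 3.8 + 7.6 + 14.8 + 5.7 + 12.9) / 12 = 110.7000 / 12 = 9.2250
LCL = X̄̄ − A₂·R̄ = 40.9333 − 0.373 × 9.2250 = 37.4924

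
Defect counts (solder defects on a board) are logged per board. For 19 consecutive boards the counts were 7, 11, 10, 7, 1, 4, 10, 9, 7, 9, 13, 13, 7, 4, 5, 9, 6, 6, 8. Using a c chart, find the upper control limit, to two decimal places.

16.00

c̄ = (7 + 11 + 10 + 7 + 1 + 4 + 10 + 9 + 7 + 9 + 13 + 13 + 7 + 4 + 5 + 9 + 6 + 6 + 8) / 19 = 146 / 19 = 7.6842
UCL = c̄ + 3√c̄ = 7.6842 + 3 × √7.6842 = 7.6842 + 3 × 2.7720 = 16.0003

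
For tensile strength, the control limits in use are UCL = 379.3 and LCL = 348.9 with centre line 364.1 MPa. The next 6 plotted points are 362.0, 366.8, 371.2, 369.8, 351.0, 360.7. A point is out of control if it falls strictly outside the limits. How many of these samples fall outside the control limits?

0

All 6 points lie within [348.9, 379.3].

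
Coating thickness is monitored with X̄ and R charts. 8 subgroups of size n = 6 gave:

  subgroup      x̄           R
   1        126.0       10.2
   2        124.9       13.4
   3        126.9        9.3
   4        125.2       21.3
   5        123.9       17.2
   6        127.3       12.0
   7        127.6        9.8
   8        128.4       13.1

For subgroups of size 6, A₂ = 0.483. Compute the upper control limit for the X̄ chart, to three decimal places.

132.693

X̄̄ = (126.0 + 124.9 + 126.9 + 125.2 + 123.9 + 127.3 + 127.6 + 128.4) / 8 = 1010.2000 / 8 = 126.2750
R̄ = (10.2 + 13.4 + 9.3 + 21.3 + 17.2 + 12.0 + 9.8 + 13.1) / 8 = 106.3000 / 8 = 13.2875
UCL = X̄̄ + A₂·R̄ = 126.2750 + 0.483 × 13.2875 = 132.6929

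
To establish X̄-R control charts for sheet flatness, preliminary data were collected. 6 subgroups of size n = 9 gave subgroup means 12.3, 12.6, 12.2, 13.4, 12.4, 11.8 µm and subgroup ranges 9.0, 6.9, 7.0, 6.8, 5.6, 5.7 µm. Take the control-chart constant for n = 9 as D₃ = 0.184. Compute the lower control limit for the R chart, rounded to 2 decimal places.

1.26

R̄ = (9.0 + 6.9 + 7.0 + 6.8 + 5.6 + 5.7) / 6 = 41.0000 / 6 = 6.8333
LCL_R = D₃·R̄ = 0.184 × 6.8333 = 1.2573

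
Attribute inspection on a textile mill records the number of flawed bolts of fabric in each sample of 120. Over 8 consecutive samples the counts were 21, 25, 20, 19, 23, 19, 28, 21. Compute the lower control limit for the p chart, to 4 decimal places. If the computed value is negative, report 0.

p̄ = Σdᵢ / (k·n) = 176 / (8 × 120) = 0.18333
LCL = p̄ − 3·√(p̄(1−p̄)/n) = 0.18333 − 3 × 0.03532 = 0.07737

0.0774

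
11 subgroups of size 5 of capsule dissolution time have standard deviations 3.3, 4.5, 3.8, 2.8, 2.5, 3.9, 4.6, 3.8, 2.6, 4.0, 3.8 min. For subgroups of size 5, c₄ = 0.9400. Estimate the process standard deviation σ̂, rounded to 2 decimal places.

3.83

s̄ = (3.3 + 4.5 + 3.8 + 2.8 + 2.5 + 3.9 + 4.6 + 3.8 + 2.6 + 4.0 + 3.8) / 11 = 3.6000
σ̂ = s̄ / c₄ = 3.6000 / 0.9400 = 3.8298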